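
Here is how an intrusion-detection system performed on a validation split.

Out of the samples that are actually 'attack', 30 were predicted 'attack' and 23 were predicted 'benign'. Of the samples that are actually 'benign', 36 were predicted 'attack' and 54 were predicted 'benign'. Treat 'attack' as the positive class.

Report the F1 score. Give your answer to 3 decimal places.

0.504

Precision = TP/(TP+FP) = 30/66 = 0.4545
Recall = TP/(TP+FN) = 30/53 = 0.5660
F1 = 2·TP/(2·TP+FP+FN) = 60/119 = 0.504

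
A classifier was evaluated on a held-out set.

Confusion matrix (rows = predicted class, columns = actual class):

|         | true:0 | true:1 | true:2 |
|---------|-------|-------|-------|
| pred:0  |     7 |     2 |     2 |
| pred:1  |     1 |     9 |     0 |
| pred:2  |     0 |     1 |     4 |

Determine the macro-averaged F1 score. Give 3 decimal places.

0.761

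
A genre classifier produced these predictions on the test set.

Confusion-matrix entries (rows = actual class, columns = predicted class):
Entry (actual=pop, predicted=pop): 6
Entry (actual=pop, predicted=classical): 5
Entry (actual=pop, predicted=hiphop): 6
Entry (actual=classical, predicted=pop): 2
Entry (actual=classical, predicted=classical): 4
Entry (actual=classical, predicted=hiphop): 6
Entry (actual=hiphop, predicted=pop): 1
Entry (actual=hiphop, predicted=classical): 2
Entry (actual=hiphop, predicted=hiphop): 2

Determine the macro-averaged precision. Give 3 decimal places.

Per-class precision (TP/(TP+FP)):
  pop: TP=6, FP=2+1=3 → 6/9 = 0.6667
  classical: TP=4, FP=5+2=7 → 4/11 = 0.3636
  hiphop: TP=2, FP=6+6=12 → 2/14 = 0.1429
Macro-precision = mean = (0.6667 + 0.3636 + 0.1429) / 3 = 0.391

0.391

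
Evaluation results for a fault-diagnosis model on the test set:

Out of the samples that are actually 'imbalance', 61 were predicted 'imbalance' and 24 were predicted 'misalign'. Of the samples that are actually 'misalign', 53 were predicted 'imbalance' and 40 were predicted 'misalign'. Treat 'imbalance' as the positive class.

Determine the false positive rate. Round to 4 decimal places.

0.5699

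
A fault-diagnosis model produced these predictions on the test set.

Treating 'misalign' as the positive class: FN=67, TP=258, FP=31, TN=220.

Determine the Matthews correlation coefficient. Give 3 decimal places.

0.665

MCC = (TP·TN − FP·FN) / √((TP+FP)(TP+FN)(TN+FP)(TN+FN))
Numerator = 258·220 − 31·67 = 54683
Denominator = √(289·325·251·287) = √6766075225 = 82256.1562
MCC = 54683 / 82256.1562 = 0.665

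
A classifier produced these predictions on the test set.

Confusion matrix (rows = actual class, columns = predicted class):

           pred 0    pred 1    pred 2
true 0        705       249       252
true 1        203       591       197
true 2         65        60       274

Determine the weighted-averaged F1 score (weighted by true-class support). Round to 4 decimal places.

Per-class F1 score (2·TP/(2·TP+FP+FN)):
  0: TP=705, FP=203+65=268, FN=249+252=501 → 1410/2179 = 0.64709
  1: TP=591, FP=249+60=309, FN=203+197=400 → 1182/1891 = 0.62507
  2: TP=274, FP=252+197=449, FN=65+60=125 → 548/1122 = 0.48841
Weighted-F1 score = Σ (supportᵢ/N)·F1 scoreᵢ with N=2596: (1206/2596)·0.64709 + (991/2596)·0.62507 + (399/2596)·0.48841 = 0.6143

0.6143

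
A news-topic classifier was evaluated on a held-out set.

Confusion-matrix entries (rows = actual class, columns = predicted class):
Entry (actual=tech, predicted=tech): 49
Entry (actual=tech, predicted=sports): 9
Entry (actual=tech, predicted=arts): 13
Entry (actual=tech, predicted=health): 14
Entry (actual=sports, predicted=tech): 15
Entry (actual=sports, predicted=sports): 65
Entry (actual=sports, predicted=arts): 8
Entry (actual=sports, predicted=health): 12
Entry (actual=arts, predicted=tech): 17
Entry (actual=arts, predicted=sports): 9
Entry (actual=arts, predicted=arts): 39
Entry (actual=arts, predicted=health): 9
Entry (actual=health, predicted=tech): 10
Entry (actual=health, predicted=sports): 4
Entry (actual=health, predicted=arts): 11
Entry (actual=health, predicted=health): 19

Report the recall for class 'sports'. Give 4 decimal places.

Take TP from the diagonal, FP from the rest of the 'sports' prediction marginal, FN from the rest of the 'sports' actual marginal.
recall = TP/(TP+FN).
sports: TP=65, FN=15+8+12=35 → 65/100 = 0.65000

0.6500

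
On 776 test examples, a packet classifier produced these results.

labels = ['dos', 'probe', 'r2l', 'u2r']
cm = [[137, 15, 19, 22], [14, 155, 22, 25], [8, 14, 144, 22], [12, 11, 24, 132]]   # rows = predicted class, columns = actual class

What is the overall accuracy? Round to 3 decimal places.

Accuracy = trace / total = (137+155+144+132=568) / 776 = 568/776 = 0.732

0.732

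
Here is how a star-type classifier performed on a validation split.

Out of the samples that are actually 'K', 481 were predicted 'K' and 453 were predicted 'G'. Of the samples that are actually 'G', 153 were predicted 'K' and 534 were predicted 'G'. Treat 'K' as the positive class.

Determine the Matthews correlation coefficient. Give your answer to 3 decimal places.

0.296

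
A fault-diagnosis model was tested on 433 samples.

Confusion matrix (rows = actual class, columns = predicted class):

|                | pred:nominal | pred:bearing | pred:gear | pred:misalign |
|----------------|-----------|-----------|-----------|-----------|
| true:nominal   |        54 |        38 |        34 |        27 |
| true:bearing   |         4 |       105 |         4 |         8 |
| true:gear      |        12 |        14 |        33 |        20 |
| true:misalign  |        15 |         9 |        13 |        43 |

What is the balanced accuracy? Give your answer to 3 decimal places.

0.544

Balanced accuracy = mean of per-class recall.
  nominal: recall = 54/153 = 0.3529
  bearing: recall = 105/121 = 0.8678
  gear: recall = 33/79 = 0.4177
  misalign: recall = 43/80 = 0.5375
Mean = (0.3529 + 0.8678 + 0.4177 + 0.5375) / 4 = 0.544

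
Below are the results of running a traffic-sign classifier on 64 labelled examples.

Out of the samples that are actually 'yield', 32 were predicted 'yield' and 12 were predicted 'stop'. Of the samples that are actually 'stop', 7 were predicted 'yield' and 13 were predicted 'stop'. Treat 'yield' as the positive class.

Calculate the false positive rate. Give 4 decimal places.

0.3500

FPR = FP/(FP+TN) = 7/(7+13) = 0.3500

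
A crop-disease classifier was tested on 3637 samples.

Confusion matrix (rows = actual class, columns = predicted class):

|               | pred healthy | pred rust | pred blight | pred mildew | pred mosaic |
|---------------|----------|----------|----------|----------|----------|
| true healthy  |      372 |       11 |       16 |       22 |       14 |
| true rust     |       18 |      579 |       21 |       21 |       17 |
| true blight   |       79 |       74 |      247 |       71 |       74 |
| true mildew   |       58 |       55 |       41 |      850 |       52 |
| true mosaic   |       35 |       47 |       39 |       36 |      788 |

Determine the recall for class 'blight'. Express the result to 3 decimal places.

0.453

Treat 'blight' as positive and all other classes as negative.
recall = TP/(TP+FN).
blight: TP=247, FN=79+74+71+74=298 → 247/545 = 0.4532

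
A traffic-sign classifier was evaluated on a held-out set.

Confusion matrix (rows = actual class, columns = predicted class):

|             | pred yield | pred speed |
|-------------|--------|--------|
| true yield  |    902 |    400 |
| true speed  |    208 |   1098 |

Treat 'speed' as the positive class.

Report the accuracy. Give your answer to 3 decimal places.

0.767

Accuracy = (TP+TN)/N = (1098+902)/2608 = 0.767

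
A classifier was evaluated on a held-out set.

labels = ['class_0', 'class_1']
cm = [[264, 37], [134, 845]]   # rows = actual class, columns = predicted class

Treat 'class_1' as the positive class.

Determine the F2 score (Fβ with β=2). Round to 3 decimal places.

Fβ = (1+β²)·TP / ((1+β²)·TP + β²·FN + FP), with β²=4
= 5·845 / (5·845 + 4·134 + 37) = 0.881

0.881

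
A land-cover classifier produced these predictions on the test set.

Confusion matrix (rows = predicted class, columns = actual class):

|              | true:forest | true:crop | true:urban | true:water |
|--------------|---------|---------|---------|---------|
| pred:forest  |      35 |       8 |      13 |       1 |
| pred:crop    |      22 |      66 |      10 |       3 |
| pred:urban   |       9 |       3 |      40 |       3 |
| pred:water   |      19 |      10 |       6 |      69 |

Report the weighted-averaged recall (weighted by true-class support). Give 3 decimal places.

0.662

Per-class recall (TP/(TP+FN)):
  forest: TP=35, FN=22+9+19=50 → 35/85 = 0.4118
  crop: TP=66, FN=8+3+10=21 → 66/87 = 0.7586
  urban: TP=40, FN=13+10+6=29 → 40/69 = 0.5797
  water: TP=69, FN=1+3+3=7 → 69/76 = 0.9079
Weighted-recall = Σ (supportᵢ/N)·recallᵢ with N=317: (85/317)·0.4118 + (87/317)·0.7586 + (69/317)·0.5797 + (76/317)·0.9079 = 0.662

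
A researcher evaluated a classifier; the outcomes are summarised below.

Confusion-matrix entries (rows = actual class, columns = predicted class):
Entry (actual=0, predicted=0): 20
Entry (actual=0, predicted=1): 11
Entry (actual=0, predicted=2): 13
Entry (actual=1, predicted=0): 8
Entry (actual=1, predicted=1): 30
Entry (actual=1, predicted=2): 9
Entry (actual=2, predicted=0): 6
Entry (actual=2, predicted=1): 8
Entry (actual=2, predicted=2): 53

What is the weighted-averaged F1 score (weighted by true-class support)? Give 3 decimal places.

Per-class F1 score (2·TP/(2·TP+FP+FN)):
  0: TP=20, FP=8+6=14, FN=11+13=24 → 40/78 = 0.5128
  1: TP=30, FP=11+8=19, FN=8+9=17 → 60/96 = 0.6250
  2: TP=53, FP=13+9=22, FN=6+8=14 → 106/142 = 0.7465
Weighted-F1 score = Σ (supportᵢ/N)·F1 scoreᵢ with N=158: (44/158)·0.5128 + (47/158)·0.6250 + (67/158)·0.7465 = 0.645

0.645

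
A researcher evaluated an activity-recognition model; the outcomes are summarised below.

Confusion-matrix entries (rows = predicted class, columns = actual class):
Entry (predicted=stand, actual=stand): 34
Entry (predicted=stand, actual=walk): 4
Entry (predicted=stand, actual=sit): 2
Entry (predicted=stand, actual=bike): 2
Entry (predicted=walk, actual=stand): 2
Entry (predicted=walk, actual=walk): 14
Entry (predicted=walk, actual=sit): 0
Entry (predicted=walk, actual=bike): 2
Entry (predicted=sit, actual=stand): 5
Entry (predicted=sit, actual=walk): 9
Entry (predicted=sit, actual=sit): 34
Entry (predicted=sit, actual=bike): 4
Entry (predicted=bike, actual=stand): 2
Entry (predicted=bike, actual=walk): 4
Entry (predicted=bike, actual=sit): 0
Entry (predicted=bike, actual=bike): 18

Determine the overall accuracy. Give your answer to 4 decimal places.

Accuracy = trace / total = (34+14+34+18=100) / 136 = 100/136 = 0.7353

0.7353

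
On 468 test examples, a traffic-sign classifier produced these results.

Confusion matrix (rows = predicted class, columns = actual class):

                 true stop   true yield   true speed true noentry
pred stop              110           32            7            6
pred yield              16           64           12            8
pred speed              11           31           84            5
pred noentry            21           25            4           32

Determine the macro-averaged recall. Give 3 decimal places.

0.632

Per-class recall (TP/(TP+FN)):
  stop: TP=110, FN=16+11+21=48 → 110/158 = 0.6962
  yield: TP=64, FN=32+31+25=88 → 64/152 = 0.4211
  speed: TP=84, FN=7+12+4=23 → 84/107 = 0.7850
  noentry: TP=32, FN=6+8+5=19 → 32/51 = 0.6275
Macro-recall = mean = (0.6962 + 0.4211 + 0.7850 + 0.6275) / 4 = 0.632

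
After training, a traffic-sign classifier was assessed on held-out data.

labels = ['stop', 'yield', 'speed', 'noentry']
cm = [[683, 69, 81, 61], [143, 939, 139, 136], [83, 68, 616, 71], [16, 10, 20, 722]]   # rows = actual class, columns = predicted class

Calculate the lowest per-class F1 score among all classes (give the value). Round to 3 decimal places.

Per-class F1 score (2·TP/(2·TP+FP+FN)):
  stop: TP=683, FP=143+83+16=242, FN=69+81+61=211 → 1366/1819 = 0.7510
  yield: TP=939, FP=69+68+10=147, FN=143+139+136=418 → 1878/2443 = 0.7687
  speed: TP=616, FP=81+139+20=240, FN=83+68+71=222 → 1232/1694 = 0.7273
  noentry: TP=722, FP=61+136+71=268, FN=16+10+20=46 → 1444/1758 = 0.8214
Lowest is class 'speed' with F1 score = 0.727.

0.727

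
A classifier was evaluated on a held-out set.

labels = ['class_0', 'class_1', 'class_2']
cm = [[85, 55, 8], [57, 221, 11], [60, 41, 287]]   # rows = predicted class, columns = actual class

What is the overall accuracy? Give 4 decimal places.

0.7188

Accuracy = trace / total = (85+221+287=593) / 825 = 593/825 = 0.7188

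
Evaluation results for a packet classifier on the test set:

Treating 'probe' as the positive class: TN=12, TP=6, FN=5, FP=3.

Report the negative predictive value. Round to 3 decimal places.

0.706

NPV = TN/(TN+FN) = 12/(12+5) = 0.706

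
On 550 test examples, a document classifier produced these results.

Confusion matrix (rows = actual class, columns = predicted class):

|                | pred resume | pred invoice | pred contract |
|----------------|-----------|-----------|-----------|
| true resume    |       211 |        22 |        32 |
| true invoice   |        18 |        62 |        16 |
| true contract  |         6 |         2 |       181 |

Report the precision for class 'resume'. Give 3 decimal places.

One-vs-rest for 'resume': TP = diagonal; FP = other classes predicted 'resume'; FN = 'resume' predicted as other.
precision = TP/(TP+FP).
resume: TP=211, FP=18+6=24 → 211/235 = 0.8979

0.898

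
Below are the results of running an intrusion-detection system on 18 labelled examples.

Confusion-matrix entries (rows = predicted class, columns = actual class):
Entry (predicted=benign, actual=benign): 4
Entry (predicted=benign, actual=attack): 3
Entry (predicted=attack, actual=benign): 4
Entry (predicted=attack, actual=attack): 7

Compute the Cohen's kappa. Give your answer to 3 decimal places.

Observed agreement pₒ = trace/N = 11/18 = 0.6111
Expected agreement pₑ = Σ (rowᵢ·colᵢ)/N² = (8·7 + 10·11)/18² = 0.5123
κ = (pₒ − pₑ)/(1 − pₑ) = (0.6111 − 0.5123)/(1 − 0.5123) = 0.203

0.203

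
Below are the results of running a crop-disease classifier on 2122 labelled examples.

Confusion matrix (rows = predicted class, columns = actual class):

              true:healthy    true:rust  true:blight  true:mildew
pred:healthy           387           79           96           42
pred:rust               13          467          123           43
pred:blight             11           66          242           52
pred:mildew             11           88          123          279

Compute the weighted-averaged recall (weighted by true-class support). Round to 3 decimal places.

0.648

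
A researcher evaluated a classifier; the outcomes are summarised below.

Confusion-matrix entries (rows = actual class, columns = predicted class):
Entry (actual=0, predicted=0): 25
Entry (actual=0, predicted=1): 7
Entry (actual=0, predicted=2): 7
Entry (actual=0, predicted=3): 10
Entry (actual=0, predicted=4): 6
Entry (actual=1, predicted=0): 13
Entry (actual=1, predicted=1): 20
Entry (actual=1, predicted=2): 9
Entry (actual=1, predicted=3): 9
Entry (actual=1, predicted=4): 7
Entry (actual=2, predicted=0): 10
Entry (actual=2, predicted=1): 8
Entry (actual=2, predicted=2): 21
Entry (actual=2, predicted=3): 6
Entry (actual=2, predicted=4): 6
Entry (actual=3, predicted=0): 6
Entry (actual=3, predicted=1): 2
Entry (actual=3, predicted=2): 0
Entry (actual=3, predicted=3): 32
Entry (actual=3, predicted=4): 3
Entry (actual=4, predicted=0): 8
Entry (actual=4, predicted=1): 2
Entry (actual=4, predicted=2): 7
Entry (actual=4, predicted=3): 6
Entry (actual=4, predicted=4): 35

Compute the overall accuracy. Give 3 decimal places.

Accuracy = trace / total = (25+20+21+32+35=133) / 265 = 133/265 = 0.502

0.502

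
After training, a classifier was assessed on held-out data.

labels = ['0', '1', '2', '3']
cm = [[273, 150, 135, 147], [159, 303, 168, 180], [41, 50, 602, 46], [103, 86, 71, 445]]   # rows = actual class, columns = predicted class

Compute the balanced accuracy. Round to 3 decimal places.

Balanced accuracy = mean of per-class recall.
  0: recall = 273/705 = 0.3872
  1: recall = 303/810 = 0.3741
  2: recall = 602/739 = 0.8146
  3: recall = 445/705 = 0.6312
Mean = (0.3872 + 0.3741 + 0.8146 + 0.6312) / 4 = 0.552

0.552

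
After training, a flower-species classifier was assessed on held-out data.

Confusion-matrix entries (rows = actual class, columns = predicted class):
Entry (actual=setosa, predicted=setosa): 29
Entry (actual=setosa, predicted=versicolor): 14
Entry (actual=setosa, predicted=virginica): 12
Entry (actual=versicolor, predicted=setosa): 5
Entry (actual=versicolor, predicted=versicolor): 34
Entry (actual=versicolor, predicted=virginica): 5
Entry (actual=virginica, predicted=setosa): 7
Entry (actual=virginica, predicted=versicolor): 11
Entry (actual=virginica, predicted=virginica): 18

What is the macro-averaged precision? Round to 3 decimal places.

0.599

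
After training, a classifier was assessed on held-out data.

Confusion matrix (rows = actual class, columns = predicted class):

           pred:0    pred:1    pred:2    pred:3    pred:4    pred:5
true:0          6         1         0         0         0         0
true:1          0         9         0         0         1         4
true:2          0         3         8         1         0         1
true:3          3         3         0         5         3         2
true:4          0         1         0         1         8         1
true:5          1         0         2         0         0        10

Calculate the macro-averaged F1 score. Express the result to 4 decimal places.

0.6263

Per-class F1 score (2·TP/(2·TP+FP+FN)):
  0: TP=6, FP=0+0+3+0+1=4, FN=1+0+0+0+0=1 → 12/17 = 0.70588
  1: TP=9, FP=1+3+3+1+0=8, FN=0+0+0+1+4=5 → 18/31 = 0.58065
  2: TP=8, FP=0+0+0+0+2=2, FN=0+3+1+0+1=5 → 16/23 = 0.69565
  3: TP=5, FP=0+0+1+1+0=2, FN=3+3+0+3+2=11 → 10/23 = 0.43478
  4: TP=8, FP=0+1+0+3+0=4, FN=0+1+0+1+1=3 → 16/23 = 0.69565
  5: TP=10, FP=0+4+1+2+1=8, FN=1+0+2+0+0=3 → 20/31 = 0.64516
Macro-F1 score = mean = (0.70588 + 0.58065 + 0.69565 + 0.43478 + 0.69565 + 0.64516) / 6 = 0.6263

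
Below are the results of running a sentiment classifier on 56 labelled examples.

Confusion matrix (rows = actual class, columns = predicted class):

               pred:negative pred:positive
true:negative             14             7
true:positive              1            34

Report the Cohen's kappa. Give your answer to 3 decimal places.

0.677

Observed agreement pₒ = trace/N = 48/56 = 0.8571
Expected agreement pₑ = Σ (rowᵢ·colᵢ)/N² = (21·15 + 35·41)/56² = 0.5580
κ = (pₒ − pₑ)/(1 − pₑ) = (0.8571 − 0.5580)/(1 − 0.5580) = 0.677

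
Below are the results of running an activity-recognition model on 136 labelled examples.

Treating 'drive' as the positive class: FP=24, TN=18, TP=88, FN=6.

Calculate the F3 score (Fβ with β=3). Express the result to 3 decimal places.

0.919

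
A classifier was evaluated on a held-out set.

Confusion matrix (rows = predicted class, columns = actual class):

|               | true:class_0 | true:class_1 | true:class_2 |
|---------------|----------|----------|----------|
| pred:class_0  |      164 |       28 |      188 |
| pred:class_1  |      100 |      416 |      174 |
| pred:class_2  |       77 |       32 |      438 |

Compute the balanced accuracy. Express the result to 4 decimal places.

0.6341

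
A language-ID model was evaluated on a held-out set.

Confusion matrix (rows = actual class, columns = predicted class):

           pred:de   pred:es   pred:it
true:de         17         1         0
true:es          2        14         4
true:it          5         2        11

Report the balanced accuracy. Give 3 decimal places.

0.752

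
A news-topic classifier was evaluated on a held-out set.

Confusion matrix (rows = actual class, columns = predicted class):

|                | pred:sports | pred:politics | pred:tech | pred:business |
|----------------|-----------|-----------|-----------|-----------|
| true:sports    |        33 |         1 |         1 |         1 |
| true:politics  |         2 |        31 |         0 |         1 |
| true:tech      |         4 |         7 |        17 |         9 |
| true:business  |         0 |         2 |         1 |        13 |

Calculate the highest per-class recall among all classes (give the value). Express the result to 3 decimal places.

Per-class recall (TP/(TP+FN)):
  sports: TP=33, FN=1+1+1=3 → 33/36 = 0.9167
  politics: TP=31, FN=2+0+1=3 → 31/34 = 0.9118
  tech: TP=17, FN=4+7+9=20 → 17/37 = 0.4595
  business: TP=13, FN=0+2+1=3 → 13/16 = 0.8125
Highest is class 'sports' with recall = 0.917.

0.917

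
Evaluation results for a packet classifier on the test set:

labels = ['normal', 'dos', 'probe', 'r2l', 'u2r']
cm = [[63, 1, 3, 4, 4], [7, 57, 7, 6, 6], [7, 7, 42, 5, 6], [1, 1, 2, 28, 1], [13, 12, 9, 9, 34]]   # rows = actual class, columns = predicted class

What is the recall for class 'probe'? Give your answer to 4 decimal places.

Treat 'probe' as positive and all other classes as negative.
recall = TP/(TP+FN).
probe: TP=42, FN=7+7+5+6=25 → 42/67 = 0.62687

0.6269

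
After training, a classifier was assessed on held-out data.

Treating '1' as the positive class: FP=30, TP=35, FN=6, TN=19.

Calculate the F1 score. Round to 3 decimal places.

Precision = TP/(TP+FP) = 35/65 = 0.5385
Recall = TP/(TP+FN) = 35/41 = 0.8537
F1 = 2·TP/(2·TP+FP+FN) = 70/106 = 0.660

0.660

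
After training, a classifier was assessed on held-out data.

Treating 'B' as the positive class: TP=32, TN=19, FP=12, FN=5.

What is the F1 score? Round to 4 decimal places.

Precision = TP/(TP+FP) = 32/44 = 0.7273
Recall = TP/(TP+FN) = 32/37 = 0.8649
F1 = 2·TP/(2·TP+FP+FN) = 64/81 = 0.7901

0.7901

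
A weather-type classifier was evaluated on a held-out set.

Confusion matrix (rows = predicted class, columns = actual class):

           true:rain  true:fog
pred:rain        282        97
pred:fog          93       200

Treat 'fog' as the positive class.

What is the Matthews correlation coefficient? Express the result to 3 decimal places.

MCC = (TP·TN − FP·FN) / √((TP+FP)(TP+FN)(TN+FP)(TN+FN))
Numerator = 200·282 − 93·97 = 47379
Denominator = √(293·297·375·379) = √12367859625 = 111210.8791
MCC = 47379 / 111210.8791 = 0.426

0.426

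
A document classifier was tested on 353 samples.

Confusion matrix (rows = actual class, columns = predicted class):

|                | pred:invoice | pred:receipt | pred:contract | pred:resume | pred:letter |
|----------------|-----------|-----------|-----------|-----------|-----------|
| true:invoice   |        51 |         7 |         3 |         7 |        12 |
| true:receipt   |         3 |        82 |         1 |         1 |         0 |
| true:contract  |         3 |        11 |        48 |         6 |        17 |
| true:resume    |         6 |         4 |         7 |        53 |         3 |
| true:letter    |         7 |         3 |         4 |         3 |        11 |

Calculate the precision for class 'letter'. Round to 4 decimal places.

0.2558

Treat 'letter' as positive and all other classes as negative.
precision = TP/(TP+FP).
letter: TP=11, FP=12+0+17+3=32 → 11/43 = 0.25581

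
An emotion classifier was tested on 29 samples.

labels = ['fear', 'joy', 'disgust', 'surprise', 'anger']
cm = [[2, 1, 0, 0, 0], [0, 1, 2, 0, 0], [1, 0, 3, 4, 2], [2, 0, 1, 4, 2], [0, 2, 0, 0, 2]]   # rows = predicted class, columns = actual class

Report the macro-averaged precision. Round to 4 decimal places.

Per-class precision (TP/(TP+FP)):
  fear: TP=2, FP=1+0+0+0=1 → 2/3 = 0.66667
  joy: TP=1, FP=0+2+0+0=2 → 1/3 = 0.33333
  disgust: TP=3, FP=1+0+4+2=7 → 3/10 = 0.30000
  surprise: TP=4, FP=2+0+1+2=5 → 4/9 = 0.44444
  anger: TP=2, FP=0+2+0+0=2 → 2/4 = 0.50000
Macro-precision = mean = (0.66667 + 0.33333 + 0.30000 + 0.44444 + 0.50000) / 5 = 0.4489

0.4489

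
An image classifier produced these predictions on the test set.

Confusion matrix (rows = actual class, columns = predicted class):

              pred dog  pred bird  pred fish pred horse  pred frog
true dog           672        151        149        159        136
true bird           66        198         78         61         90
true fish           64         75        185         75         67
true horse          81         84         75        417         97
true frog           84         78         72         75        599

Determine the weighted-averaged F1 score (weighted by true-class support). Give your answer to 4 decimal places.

0.5383

Per-class F1 score (2·TP/(2·TP+FP+FN)):
  dog: TP=672, FP=66+64+81+84=295, FN=151+149+159+136=595 → 1344/2234 = 0.60161
  bird: TP=198, FP=151+75+84+78=388, FN=66+78+61+90=295 → 396/1079 = 0.36701
  fish: TP=185, FP=149+78+75+72=374, FN=64+75+75+67=281 → 370/1025 = 0.36098
  horse: TP=417, FP=159+61+75+75=370, FN=81+84+75+97=337 → 834/1541 = 0.54121
  frog: TP=599, FP=136+90+67+97=390, FN=84+78+72+75=309 → 1198/1897 = 0.63152
Weighted-F1 score = Σ (supportᵢ/N)·F1 scoreᵢ with N=3888: (1267/3888)·0.60161 + (493/3888)·0.36701 + (466/3888)·0.36098 + (754/3888)·0.54121 + (908/3888)·0.63152 = 0.5383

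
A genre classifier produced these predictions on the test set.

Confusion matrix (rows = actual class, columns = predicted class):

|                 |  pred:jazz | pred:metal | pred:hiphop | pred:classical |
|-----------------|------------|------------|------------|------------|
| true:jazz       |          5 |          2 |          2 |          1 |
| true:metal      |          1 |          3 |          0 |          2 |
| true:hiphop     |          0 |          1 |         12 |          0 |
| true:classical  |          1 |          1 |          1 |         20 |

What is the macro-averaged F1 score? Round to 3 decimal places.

Per-class F1 score (2·TP/(2·TP+FP+FN)):
  jazz: TP=5, FP=1+0+1=2, FN=2+2+1=5 → 10/17 = 0.5882
  metal: TP=3, FP=2+1+1=4, FN=1+0+2=3 → 6/13 = 0.4615
  hiphop: TP=12, FP=2+0+1=3, FN=0+1+0=1 → 24/28 = 0.8571
  classical: TP=20, FP=1+2+0=3, FN=1+1+1=3 → 40/46 = 0.8696
Macro-F1 score = mean = (0.5882 + 0.4615 + 0.8571 + 0.8696) / 4 = 0.694

0.694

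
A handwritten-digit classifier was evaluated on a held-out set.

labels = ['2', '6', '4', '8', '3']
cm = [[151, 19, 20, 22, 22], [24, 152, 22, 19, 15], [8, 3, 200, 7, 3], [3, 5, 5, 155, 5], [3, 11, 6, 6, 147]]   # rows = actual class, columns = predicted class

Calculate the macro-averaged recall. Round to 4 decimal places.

Per-class recall (TP/(TP+FN)):
  2: TP=151, FN=19+20+22+22=83 → 151/234 = 0.64530
  6: TP=152, FN=24+22+19+15=80 → 152/232 = 0.65517
  4: TP=200, FN=8+3+7+3=21 → 200/221 = 0.90498
  8: TP=155, FN=3+5+5+5=18 → 155/173 = 0.89595
  3: TP=147, FN=3+11+6+6=26 → 147/173 = 0.84971
Macro-recall = mean = (0.64530 + 0.65517 + 0.90498 + 0.89595 + 0.84971) / 5 = 0.7902

0.7902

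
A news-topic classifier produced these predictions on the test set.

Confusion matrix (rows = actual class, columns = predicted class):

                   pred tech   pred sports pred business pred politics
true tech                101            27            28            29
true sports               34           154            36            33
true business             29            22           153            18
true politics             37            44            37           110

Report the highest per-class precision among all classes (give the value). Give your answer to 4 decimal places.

Per-class precision (TP/(TP+FP)):
  tech: TP=101, FP=34+29+37=100 → 101/201 = 0.50249
  sports: TP=154, FP=27+22+44=93 → 154/247 = 0.62348
  business: TP=153, FP=28+36+37=101 → 153/254 = 0.60236
  politics: TP=110, FP=29+33+18=80 → 110/190 = 0.57895
Highest is class 'sports' with precision = 0.6235.

0.6235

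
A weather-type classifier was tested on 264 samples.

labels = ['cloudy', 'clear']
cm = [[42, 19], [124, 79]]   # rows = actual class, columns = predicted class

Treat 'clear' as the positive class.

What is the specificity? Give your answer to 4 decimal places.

0.6885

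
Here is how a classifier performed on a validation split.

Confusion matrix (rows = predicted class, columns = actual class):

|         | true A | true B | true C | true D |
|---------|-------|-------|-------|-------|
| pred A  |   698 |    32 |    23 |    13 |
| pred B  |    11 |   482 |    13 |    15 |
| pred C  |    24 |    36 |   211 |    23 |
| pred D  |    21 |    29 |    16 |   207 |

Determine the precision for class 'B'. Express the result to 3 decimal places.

0.925

One-vs-rest for 'B': TP = diagonal; FP = other classes predicted 'B'; FN = 'B' predicted as other.
precision = TP/(TP+FP).
B: TP=482, FP=11+13+15=39 → 482/521 = 0.9251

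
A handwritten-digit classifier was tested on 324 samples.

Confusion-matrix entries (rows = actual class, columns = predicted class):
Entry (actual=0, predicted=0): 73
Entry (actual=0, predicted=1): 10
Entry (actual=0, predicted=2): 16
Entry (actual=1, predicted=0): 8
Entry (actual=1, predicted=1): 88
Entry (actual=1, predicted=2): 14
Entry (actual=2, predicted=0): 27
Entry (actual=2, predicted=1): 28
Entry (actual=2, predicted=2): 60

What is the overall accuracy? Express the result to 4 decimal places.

Accuracy = trace / total = (73+88+60=221) / 324 = 221/324 = 0.6821

0.6821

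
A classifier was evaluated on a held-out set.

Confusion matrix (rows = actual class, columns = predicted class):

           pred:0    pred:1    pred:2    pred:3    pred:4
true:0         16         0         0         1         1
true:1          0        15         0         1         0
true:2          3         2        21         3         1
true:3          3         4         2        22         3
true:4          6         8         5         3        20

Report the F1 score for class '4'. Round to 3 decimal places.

F1 score = 2·TP/(2·TP+FP+FN).
4: TP=20, FP=1+0+1+3=5, FN=6+8+5+3=22 → 40/67 = 0.5970

0.597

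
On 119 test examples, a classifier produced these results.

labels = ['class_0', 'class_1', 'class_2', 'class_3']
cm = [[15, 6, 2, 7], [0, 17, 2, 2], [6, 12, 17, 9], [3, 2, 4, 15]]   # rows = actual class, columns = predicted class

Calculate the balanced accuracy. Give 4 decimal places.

Balanced accuracy = mean of per-class recall.
  class_0: recall = 15/30 = 0.50000
  class_1: recall = 17/21 = 0.80952
  class_2: recall = 17/44 = 0.38636
  class_3: recall = 15/24 = 0.62500
Mean = (0.50000 + 0.80952 + 0.38636 + 0.62500) / 4 = 0.5802

0.5802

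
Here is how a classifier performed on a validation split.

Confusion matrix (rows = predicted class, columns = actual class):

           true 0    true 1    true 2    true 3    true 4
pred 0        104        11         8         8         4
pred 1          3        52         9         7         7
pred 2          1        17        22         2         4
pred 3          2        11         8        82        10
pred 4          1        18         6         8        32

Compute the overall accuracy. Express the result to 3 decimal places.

Accuracy = trace / total = (104+52+22+82+32=292) / 437 = 292/437 = 0.668

0.668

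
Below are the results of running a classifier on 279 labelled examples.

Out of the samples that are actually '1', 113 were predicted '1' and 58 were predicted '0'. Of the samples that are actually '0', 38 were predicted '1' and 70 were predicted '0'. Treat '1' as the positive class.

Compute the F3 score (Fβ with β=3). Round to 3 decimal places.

Fβ = (1+β²)·TP / ((1+β²)·TP + β²·FN + FP), with β²=9
= 10·113 / (10·113 + 9·58 + 38) = 0.669

0.669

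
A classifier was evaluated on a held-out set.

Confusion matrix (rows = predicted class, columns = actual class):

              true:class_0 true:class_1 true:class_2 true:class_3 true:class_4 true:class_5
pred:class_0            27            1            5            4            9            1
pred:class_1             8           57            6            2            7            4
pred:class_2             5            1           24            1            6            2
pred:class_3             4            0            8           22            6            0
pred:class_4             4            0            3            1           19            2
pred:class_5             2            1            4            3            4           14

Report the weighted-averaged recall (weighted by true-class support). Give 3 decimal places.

0.610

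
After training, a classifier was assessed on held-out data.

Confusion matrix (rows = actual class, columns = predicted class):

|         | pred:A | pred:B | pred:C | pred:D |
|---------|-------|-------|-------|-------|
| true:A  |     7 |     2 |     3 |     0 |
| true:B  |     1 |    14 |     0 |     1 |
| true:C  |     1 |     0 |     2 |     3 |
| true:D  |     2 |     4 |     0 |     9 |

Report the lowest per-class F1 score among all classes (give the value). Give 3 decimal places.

0.364

Per-class F1 score (2·TP/(2·TP+FP+FN)):
  A: TP=7, FP=1+1+2=4, FN=2+3+0=5 → 14/23 = 0.6087
  B: TP=14, FP=2+0+4=6, FN=1+0+1=2 → 28/36 = 0.7778
  C: TP=2, FP=3+0+0=3, FN=1+0+3=4 → 4/11 = 0.3636
  D: TP=9, FP=0+1+3=4, FN=2+4+0=6 → 18/28 = 0.6429
Lowest is class 'C' with F1 score = 0.364.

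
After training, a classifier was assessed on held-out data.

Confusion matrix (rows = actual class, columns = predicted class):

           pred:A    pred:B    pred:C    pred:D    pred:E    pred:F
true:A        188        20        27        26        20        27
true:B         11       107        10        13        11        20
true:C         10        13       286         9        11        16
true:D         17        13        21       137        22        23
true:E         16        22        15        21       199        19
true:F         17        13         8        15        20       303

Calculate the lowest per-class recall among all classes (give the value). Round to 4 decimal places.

Per-class recall (TP/(TP+FN)):
  A: TP=188, FN=20+27+26+20+27=120 → 188/308 = 0.61039
  B: TP=107, FN=11+10+13+11+20=65 → 107/172 = 0.62209
  C: TP=286, FN=10+13+9+11+16=59 → 286/345 = 0.82899
  D: TP=137, FN=17+13+21+22+23=96 → 137/233 = 0.58798
  E: TP=199, FN=16+22+15+21+19=93 → 199/292 = 0.68151
  F: TP=303, FN=17+13+8+15+20=73 → 303/376 = 0.80585
Lowest is class 'D' with recall = 0.5880.

0.5880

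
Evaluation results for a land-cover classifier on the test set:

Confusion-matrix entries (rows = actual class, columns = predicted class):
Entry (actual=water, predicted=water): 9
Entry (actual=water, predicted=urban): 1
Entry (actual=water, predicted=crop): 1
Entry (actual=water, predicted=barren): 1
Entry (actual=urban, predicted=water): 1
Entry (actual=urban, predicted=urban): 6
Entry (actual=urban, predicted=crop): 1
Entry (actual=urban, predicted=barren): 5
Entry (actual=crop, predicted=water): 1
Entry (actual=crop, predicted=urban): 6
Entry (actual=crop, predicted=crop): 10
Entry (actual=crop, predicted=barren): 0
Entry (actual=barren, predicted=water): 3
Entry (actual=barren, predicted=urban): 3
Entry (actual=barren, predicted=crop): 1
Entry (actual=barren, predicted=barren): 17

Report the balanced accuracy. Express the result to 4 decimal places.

Balanced accuracy = mean of per-class recall.
  water: recall = 9/12 = 0.75000
  urban: recall = 6/13 = 0.46154
  crop: recall = 10/17 = 0.58824
  barren: recall = 17/24 = 0.70833
Mean = (0.75000 + 0.46154 + 0.58824 + 0.70833) / 4 = 0.6270

0.6270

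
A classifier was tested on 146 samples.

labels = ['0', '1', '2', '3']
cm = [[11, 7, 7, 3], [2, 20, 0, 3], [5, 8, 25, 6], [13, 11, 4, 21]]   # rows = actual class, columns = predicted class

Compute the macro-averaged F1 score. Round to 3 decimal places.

0.518

Per-class F1 score (2·TP/(2·TP+FP+FN)):
  0: TP=11, FP=2+5+13=20, FN=7+7+3=17 → 22/59 = 0.3729
  1: TP=20, FP=7+8+11=26, FN=2+0+3=5 → 40/71 = 0.5634
  2: TP=25, FP=7+0+4=11, FN=5+8+6=19 → 50/80 = 0.6250
  3: TP=21, FP=3+3+6=12, FN=13+11+4=28 → 42/82 = 0.5122
Macro-F1 score = mean = (0.3729 + 0.5634 + 0.6250 + 0.5122) / 4 = 0.518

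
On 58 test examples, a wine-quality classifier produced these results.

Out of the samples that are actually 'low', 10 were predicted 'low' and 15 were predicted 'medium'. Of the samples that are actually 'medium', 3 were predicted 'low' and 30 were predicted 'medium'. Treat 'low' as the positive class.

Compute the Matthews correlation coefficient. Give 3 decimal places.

0.367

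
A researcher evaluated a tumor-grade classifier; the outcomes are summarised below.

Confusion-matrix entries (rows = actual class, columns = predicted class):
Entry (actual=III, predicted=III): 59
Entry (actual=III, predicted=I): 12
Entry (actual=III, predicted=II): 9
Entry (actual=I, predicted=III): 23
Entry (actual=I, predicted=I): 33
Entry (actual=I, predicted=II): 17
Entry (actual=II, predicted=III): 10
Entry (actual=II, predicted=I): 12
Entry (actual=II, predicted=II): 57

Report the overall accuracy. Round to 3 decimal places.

0.642

Accuracy = trace / total = (59+33+57=149) / 232 = 149/232 = 0.642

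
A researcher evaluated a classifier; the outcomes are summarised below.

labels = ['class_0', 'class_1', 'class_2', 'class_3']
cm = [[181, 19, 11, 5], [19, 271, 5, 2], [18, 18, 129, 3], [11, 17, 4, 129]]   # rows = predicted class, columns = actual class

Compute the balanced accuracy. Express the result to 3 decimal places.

0.855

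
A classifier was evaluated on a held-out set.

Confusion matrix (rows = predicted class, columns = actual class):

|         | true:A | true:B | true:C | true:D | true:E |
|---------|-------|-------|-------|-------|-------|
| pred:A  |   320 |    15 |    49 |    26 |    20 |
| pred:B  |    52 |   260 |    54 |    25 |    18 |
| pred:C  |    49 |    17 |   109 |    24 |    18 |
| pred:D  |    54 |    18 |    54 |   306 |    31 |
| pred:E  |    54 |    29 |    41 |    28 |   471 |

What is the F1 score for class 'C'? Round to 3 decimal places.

0.416

Take TP from the diagonal, FP from the rest of the 'C' prediction marginal, FN from the rest of the 'C' actual marginal.
F1 score = 2·TP/(2·TP+FP+FN).
C: TP=109, FP=49+17+24+18=108, FN=49+54+54+41=198 → 218/524 = 0.4160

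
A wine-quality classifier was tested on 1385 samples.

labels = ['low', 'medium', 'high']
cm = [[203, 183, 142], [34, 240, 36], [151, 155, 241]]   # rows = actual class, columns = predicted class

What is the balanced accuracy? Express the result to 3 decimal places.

0.533

Balanced accuracy = mean of per-class recall.
  low: recall = 203/528 = 0.3845
  medium: recall = 240/310 = 0.7742
  high: recall = 241/547 = 0.4406
Mean = (0.3845 + 0.7742 + 0.4406) / 3 = 0.533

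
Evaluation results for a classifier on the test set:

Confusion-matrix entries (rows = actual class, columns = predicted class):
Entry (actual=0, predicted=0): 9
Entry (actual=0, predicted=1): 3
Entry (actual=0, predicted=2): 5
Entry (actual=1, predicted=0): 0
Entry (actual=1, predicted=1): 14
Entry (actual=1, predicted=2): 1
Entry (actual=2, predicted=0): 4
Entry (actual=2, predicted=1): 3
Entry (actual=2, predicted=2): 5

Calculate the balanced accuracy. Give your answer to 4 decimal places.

Balanced accuracy = mean of per-class recall.
  0: recall = 9/17 = 0.52941
  1: recall = 14/15 = 0.93333
  2: recall = 5/12 = 0.41667
Mean = (0.52941 + 0.93333 + 0.41667) / 3 = 0.6265

0.6265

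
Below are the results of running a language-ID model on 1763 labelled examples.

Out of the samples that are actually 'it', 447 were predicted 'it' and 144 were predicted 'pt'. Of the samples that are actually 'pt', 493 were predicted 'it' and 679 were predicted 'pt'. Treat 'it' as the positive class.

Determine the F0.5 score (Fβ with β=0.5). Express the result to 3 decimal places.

0.514

Fβ = (1+β²)·TP / ((1+β²)·TP + β²·FN + FP), with β²=1/4
= 1.25·447 / (1.25·447 + 0.25·144 + 493) = 0.514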